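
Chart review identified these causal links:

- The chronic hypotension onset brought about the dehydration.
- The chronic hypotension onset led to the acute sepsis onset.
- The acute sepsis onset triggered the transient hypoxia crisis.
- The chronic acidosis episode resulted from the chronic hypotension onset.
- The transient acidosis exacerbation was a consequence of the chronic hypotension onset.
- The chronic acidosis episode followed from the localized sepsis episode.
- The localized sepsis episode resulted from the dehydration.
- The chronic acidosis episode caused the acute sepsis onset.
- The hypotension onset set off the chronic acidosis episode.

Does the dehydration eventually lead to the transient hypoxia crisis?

Yes

There is a causal chain: the dehydration → the localized sepsis episode → the chronic acidosis episode → the acute sepsis onset → the transient hypoxia crisis.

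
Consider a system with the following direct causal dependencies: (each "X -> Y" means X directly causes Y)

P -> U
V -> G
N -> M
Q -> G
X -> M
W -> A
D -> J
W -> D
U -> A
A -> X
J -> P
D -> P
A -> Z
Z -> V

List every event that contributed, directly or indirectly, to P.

D, J, W

Immediate causes of P: D, J.
Further upstream: W.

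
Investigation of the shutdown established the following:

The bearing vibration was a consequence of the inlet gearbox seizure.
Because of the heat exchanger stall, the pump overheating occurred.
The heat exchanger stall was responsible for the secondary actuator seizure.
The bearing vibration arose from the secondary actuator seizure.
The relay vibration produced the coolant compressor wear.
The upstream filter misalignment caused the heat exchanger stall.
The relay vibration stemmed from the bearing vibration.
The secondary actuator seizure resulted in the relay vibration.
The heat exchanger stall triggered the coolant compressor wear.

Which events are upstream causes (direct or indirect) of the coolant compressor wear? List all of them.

the bearing vibration, the heat exchanger stall, the inlet gearbox seizure, the relay vibration, the secondary actuator seizure, the upstream filter misalignment

Immediate causes of the coolant compressor wear: the heat exchanger stall, the relay vibration.
Further upstream: the upstream filter misalignment, the secondary actuator seizure, the bearing vibration, the inlet gearbox seizure.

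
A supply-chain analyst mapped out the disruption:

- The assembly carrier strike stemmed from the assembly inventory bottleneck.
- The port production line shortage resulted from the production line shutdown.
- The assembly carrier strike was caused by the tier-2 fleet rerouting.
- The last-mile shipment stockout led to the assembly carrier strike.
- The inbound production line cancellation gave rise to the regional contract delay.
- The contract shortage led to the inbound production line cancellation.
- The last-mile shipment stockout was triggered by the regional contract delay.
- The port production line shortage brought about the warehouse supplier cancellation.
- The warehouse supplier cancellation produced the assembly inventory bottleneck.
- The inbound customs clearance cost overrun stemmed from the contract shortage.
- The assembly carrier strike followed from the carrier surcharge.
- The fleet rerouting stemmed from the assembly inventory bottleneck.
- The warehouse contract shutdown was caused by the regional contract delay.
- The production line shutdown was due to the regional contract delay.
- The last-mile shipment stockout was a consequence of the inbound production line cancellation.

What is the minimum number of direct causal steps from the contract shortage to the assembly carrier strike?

Shortest chain: the contract shortage → the inbound production line cancellation → the last-mile shipment stockout → the assembly carrier strike.

3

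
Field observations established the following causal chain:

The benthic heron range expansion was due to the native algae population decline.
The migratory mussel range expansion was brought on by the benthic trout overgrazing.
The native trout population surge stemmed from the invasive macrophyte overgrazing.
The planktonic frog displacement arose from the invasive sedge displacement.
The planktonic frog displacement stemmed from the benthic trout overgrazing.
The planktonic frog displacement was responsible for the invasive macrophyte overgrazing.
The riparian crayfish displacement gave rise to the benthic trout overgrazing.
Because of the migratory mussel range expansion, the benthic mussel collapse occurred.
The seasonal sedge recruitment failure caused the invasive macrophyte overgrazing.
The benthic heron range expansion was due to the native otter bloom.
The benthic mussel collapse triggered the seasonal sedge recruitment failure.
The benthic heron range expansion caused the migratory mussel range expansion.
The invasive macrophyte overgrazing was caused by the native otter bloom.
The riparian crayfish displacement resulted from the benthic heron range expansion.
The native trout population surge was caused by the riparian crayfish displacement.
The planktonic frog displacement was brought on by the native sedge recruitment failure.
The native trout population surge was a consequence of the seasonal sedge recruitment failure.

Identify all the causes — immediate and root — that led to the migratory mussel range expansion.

Immediate causes of the migratory mussel range expansion: the benthic heron range expansion, the benthic trout overgrazing.
Further upstream: the native otter bloom, the native algae population decline, the riparian crayfish displacement.

the benthic heron range expansion, the benthic trout overgrazing, the native algae population decline, the native otter bloom, the riparian crayfish displacement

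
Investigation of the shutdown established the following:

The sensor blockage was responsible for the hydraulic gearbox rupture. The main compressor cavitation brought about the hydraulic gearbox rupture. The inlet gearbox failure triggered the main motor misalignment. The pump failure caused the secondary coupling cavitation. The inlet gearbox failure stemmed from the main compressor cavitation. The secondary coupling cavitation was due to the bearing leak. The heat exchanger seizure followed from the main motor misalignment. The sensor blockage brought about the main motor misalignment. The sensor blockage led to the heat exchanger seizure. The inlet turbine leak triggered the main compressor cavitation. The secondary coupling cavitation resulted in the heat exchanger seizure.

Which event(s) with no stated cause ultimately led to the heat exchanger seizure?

Tracing upstream from the heat exchanger seizure: the heat exchanger seizure ← the main motor misalignment ← the inlet gearbox failure ← the main compressor cavitation ← the inlet turbine leak.
A separate upstream branch: the heat exchanger seizure ← the secondary coupling cavitation ← the pump failure.
A separate upstream branch: the heat exchanger seizure ← the sensor blockage.
A separate upstream branch: the heat exchanger seizure ← the secondary coupling cavitation ← the bearing leak.
Each of those chain origins has no stated cause.

the bearing leak, the inlet turbine leak, the pump failure, the sensor blockage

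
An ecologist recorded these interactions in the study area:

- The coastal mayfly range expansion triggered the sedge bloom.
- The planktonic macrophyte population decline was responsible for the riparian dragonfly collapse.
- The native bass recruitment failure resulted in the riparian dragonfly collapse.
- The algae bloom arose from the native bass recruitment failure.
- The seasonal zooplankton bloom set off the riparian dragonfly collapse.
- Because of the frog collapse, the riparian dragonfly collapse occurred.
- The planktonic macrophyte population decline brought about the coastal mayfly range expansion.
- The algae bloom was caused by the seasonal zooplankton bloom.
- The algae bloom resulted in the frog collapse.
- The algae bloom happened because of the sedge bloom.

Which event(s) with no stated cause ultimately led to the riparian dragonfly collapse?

the native bass recruitment failure, the planktonic macrophyte population decline, the seasonal zooplankton bloom

Tracing upstream from the riparian dragonfly collapse: the riparian dragonfly collapse ← the seasonal zooplankton bloom.
A separate upstream branch: the riparian dragonfly collapse ← the planktonic macrophyte population decline.
A separate upstream branch: the riparian dragonfly collapse ← the native bass recruitment failure.
Each of those chain origins has no stated cause.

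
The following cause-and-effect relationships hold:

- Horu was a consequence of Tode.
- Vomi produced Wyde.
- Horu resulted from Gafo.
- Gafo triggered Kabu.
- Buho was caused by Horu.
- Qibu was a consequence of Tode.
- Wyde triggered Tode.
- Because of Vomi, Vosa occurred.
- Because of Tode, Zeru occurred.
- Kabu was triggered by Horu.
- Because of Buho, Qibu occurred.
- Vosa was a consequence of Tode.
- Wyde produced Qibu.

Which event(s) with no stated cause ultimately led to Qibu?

Tracing upstream from Qibu: Qibu ← Wyde ← Vomi.
A separate upstream branch: Qibu ← Buho ← Horu ← Gafo.
Each of those chain origins has no stated cause.

Gafo, Vomi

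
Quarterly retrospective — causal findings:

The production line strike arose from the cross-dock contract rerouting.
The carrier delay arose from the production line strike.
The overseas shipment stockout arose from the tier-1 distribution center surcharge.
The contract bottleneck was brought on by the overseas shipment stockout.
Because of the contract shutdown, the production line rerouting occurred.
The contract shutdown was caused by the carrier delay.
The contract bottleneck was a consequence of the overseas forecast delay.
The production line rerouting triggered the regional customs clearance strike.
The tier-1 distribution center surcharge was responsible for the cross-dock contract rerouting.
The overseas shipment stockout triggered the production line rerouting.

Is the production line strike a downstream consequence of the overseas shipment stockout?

No

The overseas shipment stockout leads to the production line rerouting, the regional customs clearance strike, the contract bottleneck; the production line strike is not among them.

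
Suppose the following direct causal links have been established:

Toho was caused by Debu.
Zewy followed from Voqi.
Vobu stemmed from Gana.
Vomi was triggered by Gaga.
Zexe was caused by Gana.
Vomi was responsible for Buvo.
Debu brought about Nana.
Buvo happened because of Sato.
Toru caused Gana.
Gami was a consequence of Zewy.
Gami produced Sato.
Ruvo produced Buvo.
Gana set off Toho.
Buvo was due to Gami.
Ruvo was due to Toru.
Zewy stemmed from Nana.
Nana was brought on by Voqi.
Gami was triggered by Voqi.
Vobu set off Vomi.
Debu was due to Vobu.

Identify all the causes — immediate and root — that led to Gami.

Immediate causes of Gami: Voqi, Zewy.
Further upstream: Toru, Gana, Vobu, Debu, Nana.

Debu, Gana, Nana, Toru, Vobu, Voqi, Zewy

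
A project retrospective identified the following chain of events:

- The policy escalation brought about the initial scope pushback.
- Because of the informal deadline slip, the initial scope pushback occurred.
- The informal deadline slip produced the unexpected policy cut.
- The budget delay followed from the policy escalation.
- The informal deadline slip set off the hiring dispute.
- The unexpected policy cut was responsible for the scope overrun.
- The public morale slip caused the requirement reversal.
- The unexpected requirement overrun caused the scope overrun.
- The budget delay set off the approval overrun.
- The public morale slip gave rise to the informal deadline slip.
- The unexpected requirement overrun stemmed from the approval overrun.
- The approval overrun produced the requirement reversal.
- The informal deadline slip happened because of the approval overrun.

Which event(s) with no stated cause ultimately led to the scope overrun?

Tracing upstream from the scope overrun: the scope overrun ← the unexpected requirement overrun ← the approval overrun ← the budget delay ← the policy escalation.
A separate upstream branch: the scope overrun ← the unexpected policy cut ← the informal deadline slip ← the public morale slip.
Each of those chain origins has no stated cause.

the policy escalation, the public morale slip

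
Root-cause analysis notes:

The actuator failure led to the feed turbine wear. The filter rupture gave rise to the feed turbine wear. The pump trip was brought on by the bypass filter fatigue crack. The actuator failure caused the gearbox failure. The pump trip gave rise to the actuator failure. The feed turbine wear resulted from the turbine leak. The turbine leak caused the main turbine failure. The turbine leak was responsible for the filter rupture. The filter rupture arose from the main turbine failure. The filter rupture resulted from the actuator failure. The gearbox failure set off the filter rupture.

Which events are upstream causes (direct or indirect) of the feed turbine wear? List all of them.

Immediate causes of the feed turbine wear: the turbine leak, the actuator failure, the filter rupture.
Further upstream: the bypass filter fatigue crack, the pump trip, the main turbine failure, the gearbox failure.

the actuator failure, the bypass filter fatigue crack, the filter rupture, the gearbox failure, the main turbine failure, the pump trip, the turbine leak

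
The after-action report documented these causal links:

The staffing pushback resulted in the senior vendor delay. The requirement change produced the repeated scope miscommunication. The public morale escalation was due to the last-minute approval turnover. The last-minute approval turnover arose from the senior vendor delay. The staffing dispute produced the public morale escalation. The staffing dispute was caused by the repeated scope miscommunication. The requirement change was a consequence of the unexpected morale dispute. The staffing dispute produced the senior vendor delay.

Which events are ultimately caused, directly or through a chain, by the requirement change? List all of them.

Direct effects: the repeated scope miscommunication.
2 steps out: the staffing dispute.
3 steps out: the senior vendor delay, the public morale escalation.
4 steps out: the last-minute approval turnover.
Not reachable from it: the unexpected morale dispute, the staffing pushback.

the last-minute approval turnover, the public morale escalation, the repeated scope miscommunication, the senior vendor delay, the staffing dispute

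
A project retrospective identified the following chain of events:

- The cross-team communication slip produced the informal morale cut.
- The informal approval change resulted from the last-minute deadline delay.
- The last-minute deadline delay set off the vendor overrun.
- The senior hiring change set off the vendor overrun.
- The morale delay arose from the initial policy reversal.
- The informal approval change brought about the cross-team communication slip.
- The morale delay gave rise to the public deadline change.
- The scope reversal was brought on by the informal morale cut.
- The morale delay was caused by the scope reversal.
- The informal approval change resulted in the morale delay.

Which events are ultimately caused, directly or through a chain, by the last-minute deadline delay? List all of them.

the cross-team communication slip, the informal approval change, the informal morale cut, the morale delay, the public deadline change, the scope reversal, the vendor overrun

Direct effects: the informal approval change, the vendor overrun.
2 steps out: the cross-team communication slip, the morale delay.
3 steps out: the informal morale cut, the public deadline change.
4 steps out: the scope reversal.
Not reachable from it: the senior hiring change, the initial policy reversal.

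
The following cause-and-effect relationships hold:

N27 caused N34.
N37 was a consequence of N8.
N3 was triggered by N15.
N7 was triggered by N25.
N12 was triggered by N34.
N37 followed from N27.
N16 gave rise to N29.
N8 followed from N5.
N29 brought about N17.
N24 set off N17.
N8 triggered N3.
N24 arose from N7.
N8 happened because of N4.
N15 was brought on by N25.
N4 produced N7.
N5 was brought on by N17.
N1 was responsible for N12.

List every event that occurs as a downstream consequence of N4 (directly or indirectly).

N17, N24, N3, N37, N5, N7, N8

Direct effects: N7, N8.
2 steps out: N24, N3, N37.
3 steps out: N17.
4 steps out: N5.
Not reachable from it: N16, N25, N27, N34, N15, N29, N1, N12.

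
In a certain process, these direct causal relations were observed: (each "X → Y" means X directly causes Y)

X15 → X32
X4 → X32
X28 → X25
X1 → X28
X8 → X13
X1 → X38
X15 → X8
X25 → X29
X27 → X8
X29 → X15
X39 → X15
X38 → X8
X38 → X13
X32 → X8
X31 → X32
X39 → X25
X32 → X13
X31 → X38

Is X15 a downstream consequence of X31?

No

X31 leads to X38, X32, X8, X13; X15 is not among them.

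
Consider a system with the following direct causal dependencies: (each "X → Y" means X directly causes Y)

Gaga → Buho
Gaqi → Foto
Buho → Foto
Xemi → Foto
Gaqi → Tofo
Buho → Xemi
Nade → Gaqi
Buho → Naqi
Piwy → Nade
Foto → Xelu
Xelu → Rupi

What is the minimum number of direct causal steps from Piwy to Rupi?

Shortest chain: Piwy → Nade → Gaqi → Foto → Xelu → Rupi.

5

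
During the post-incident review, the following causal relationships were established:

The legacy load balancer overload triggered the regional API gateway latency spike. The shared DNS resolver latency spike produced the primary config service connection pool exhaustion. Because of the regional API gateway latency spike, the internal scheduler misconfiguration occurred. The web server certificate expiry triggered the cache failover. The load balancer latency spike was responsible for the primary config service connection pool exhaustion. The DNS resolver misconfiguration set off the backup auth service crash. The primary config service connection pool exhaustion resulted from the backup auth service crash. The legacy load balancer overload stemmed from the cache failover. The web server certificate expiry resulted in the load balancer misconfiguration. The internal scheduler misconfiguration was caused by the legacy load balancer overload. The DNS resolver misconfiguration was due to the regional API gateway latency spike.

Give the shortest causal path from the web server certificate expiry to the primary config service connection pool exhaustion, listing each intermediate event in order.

the web server certificate expiry → the cache failover
the cache failover → the legacy load balancer overload
the legacy load balancer overload → the regional API gateway latency spike
the regional API gateway latency spike → the DNS resolver misconfiguration
the DNS resolver misconfiguration → the backup auth service crash
the backup auth service crash → the primary config service connection pool exhaustion
Length: 6 steps.

the web server certificate expiry → the cache failover → the legacy load balancer overload → the regional API gateway latency spike → the DNS resolver misconfiguration → the backup auth service crash → the primary config service connection pool exhaustion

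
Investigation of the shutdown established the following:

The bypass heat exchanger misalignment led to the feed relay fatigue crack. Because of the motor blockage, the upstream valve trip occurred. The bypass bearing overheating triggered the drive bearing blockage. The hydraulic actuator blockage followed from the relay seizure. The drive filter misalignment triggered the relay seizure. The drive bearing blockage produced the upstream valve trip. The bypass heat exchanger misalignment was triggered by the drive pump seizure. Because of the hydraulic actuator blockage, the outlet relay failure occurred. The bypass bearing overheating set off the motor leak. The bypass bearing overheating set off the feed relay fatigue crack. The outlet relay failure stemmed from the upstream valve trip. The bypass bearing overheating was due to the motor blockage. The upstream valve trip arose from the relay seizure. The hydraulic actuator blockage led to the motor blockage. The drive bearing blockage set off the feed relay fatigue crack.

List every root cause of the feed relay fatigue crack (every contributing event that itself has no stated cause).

Tracing upstream from the feed relay fatigue crack: the feed relay fatigue crack ← the bypass heat exchanger misalignment ← the drive pump seizure.
A separate upstream branch: the feed relay fatigue crack ← the bypass bearing overheating ← the motor blockage ← the hydraulic actuator blockage ← the relay seizure ← the drive filter misalignment.
Each of those chain origins has no stated cause.

the drive filter misalignment, the drive pump seizure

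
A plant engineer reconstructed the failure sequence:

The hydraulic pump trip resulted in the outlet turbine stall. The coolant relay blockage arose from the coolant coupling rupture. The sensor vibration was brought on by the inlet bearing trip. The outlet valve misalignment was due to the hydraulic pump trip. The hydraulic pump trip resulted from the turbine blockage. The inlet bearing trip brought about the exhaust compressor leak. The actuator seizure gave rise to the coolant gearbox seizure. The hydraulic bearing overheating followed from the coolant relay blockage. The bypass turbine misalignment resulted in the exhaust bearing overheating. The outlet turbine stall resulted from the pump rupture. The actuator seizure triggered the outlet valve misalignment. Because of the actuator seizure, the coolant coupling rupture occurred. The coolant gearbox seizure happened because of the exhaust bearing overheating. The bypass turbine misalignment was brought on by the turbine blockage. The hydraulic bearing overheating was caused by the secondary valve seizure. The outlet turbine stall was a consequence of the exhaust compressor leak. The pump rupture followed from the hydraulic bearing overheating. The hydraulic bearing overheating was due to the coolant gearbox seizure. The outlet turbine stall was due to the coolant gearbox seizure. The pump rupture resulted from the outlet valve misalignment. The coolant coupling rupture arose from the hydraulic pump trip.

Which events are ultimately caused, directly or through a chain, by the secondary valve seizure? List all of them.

Direct effects: the hydraulic bearing overheating.
2 steps out: the pump rupture.
3 steps out: the outlet turbine stall.
Not reachable from it: the inlet bearing trip, the actuator seizure, the turbine blockage, the bypass turbine misalignment, the hydraulic pump trip, the coolant coupling rupture, the sensor vibration, the exhaust compressor leak, the coolant relay blockage, the exhaust bearing overheating, the outlet valve misalignment, the coolant gearbox seizure.

the hydraulic bearing overheating, the outlet turbine stall, the pump rupture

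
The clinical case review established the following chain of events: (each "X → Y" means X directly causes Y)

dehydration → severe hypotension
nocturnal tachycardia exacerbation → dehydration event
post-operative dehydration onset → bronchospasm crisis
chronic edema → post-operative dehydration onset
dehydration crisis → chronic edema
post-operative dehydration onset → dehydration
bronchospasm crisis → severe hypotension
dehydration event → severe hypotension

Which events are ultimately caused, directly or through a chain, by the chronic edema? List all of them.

the bronchospasm crisis, the dehydration, the post-operative dehydration onset, the severe hypotension

Direct effects: the post-operative dehydration onset.
2 steps out: the dehydration, the bronchospasm crisis.
3 steps out: the severe hypotension.
Not reachable from it: the dehydration crisis, the nocturnal tachycardia exacerbation, the dehydration event.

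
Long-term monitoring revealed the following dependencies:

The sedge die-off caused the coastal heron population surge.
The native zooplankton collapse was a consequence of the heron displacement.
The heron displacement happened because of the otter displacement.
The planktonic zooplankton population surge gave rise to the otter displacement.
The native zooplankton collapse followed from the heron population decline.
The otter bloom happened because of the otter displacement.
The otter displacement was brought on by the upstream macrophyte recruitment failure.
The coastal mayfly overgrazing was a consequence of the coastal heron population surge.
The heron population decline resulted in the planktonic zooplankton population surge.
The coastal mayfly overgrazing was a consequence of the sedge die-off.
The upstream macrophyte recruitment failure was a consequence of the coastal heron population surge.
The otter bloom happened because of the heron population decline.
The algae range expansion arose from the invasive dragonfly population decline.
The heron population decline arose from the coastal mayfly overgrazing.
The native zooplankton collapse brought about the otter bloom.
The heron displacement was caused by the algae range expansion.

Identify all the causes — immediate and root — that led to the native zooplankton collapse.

the algae range expansion, the coastal heron population surge, the coastal mayfly overgrazing, the heron displacement, the heron population decline, the invasive dragonfly population decline, the otter displacement, the planktonic zooplankton population surge, the sedge die-off, the upstream macrophyte recruitment failure

Immediate causes of the native zooplankton collapse: the heron population decline, the heron displacement.
Further upstream: the sedge die-off, the coastal heron population surge, the coastal mayfly overgrazing, the upstream macrophyte recruitment failure, the planktonic zooplankton population surge, the otter displacement, the invasive dragonfly population decline, the algae range expansion.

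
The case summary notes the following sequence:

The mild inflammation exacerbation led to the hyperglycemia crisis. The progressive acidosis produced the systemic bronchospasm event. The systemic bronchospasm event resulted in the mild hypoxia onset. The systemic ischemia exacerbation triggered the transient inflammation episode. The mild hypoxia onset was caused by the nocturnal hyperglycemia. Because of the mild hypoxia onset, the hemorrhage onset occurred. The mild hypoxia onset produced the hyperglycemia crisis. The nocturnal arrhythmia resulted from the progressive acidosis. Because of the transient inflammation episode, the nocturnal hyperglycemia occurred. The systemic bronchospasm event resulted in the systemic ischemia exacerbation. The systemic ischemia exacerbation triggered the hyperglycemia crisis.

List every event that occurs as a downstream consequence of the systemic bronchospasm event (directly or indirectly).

the hemorrhage onset, the hyperglycemia crisis, the mild hypoxia onset, the nocturnal hyperglycemia, the systemic ischemia exacerbation, the transient inflammation episode

Direct effects: the systemic ischemia exacerbation, the mild hypoxia onset.
2 steps out: the transient inflammation episode, the hyperglycemia crisis, the hemorrhage onset.
3 steps out: the nocturnal hyperglycemia.
Not reachable from it: the progressive acidosis, the nocturnal arrhythmia, the mild inflammation exacerbation.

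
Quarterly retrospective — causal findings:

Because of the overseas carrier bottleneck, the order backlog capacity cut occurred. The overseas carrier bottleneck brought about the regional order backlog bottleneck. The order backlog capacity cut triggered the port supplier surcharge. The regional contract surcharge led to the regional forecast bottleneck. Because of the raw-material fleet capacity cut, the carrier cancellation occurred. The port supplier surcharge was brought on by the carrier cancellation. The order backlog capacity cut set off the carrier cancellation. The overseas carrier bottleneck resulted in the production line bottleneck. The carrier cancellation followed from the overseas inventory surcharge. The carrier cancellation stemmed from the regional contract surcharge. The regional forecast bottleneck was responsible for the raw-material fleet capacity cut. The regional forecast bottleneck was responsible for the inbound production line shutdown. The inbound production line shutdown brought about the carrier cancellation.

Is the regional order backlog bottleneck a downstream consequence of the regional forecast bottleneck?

No

The regional forecast bottleneck leads to the inbound production line shutdown, the raw-material fleet capacity cut, the carrier cancellation, the port supplier surcharge; the regional order backlog bottleneck is not among them.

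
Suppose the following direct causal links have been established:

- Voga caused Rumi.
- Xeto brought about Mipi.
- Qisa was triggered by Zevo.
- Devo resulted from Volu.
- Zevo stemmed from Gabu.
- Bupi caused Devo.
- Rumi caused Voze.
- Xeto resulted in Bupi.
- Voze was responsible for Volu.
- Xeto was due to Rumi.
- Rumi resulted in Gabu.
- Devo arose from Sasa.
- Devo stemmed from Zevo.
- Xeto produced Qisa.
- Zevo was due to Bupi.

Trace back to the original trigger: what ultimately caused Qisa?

Voga

Tracing upstream from Qisa: Qisa ← Xeto ← Rumi ← Voga.
Voga has no stated cause, so it is the root.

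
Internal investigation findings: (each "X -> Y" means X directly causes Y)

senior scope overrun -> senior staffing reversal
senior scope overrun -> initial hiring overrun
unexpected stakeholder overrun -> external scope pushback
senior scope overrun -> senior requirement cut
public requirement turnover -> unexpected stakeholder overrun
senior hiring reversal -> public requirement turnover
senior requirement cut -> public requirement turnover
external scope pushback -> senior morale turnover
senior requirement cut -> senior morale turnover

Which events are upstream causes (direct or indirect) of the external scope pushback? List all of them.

Immediate cause of the external scope pushback: the unexpected stakeholder overrun.
Further upstream: the senior scope overrun, the senior hiring reversal, the senior requirement cut, the public requirement turnover.

the public requirement turnover, the senior hiring reversal, the senior requirement cut, the senior scope overrun, the unexpected stakeholder overrun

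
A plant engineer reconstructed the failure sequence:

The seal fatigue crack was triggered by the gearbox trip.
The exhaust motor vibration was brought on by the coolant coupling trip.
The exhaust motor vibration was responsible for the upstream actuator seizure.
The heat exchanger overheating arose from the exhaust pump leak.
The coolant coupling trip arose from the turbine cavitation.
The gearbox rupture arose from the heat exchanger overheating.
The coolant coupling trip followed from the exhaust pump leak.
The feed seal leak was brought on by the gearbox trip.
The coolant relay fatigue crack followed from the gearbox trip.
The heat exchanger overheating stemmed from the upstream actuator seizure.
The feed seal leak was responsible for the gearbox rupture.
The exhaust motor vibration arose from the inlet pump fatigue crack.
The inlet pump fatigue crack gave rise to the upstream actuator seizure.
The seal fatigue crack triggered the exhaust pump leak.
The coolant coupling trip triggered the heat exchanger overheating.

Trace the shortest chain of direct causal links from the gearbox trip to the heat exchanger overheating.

the gearbox trip → the seal fatigue crack
the seal fatigue crack → the exhaust pump leak
the exhaust pump leak → the heat exchanger overheating
Length: 3 steps.

the gearbox trip → the seal fatigue crack → the exhaust pump leak → the heat exchanger overheating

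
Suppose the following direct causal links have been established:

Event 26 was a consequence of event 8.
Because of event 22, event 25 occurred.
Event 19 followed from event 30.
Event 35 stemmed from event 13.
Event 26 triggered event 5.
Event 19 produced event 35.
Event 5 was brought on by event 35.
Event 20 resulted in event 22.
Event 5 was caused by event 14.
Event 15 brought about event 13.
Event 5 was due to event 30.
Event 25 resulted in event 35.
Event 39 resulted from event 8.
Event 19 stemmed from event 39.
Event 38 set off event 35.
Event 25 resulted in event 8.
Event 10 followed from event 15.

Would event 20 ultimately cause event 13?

Event 20 leads to event 22, event 25, event 8, event 39, event 19, event 35, event 26, event 5; event 13 is not among them.

No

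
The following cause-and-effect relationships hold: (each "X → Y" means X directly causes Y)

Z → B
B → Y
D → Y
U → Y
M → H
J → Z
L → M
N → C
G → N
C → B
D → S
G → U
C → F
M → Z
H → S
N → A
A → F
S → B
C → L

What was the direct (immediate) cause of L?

C

Upstream contributors include G, N, but only C feeds directly into L.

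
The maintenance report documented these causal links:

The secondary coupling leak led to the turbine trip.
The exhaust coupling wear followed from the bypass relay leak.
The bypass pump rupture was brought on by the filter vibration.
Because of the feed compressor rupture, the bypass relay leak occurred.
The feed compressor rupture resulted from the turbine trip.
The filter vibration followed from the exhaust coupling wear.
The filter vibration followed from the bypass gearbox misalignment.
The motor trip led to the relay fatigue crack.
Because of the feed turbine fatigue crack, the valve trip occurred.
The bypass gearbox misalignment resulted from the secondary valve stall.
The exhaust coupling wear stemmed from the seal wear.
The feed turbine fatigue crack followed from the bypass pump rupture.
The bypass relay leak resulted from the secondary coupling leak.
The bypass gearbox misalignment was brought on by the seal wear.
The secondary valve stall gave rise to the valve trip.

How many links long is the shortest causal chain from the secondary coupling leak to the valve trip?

Shortest chain: the secondary coupling leak → the bypass relay leak → the exhaust coupling wear → the filter vibration → the bypass pump rupture → the feed turbine fatigue crack → the valve trip.

6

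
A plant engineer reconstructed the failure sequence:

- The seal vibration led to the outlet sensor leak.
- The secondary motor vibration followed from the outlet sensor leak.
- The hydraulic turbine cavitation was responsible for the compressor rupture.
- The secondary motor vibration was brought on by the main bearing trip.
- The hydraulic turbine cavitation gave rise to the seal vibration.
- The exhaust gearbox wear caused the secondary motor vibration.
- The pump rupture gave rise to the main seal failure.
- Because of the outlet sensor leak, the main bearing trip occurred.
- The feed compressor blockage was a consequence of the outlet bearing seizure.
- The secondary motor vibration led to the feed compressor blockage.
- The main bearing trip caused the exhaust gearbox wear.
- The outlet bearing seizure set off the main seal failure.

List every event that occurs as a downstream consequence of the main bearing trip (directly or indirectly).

Direct effects: the exhaust gearbox wear, the secondary motor vibration.
2 steps out: the feed compressor blockage.
Not reachable from it: the hydraulic turbine cavitation, the pump rupture, the compressor rupture, the outlet bearing seizure, the seal vibration, the outlet sensor leak, the main seal failure.

the exhaust gearbox wear, the feed compressor blockage, the secondary motor vibration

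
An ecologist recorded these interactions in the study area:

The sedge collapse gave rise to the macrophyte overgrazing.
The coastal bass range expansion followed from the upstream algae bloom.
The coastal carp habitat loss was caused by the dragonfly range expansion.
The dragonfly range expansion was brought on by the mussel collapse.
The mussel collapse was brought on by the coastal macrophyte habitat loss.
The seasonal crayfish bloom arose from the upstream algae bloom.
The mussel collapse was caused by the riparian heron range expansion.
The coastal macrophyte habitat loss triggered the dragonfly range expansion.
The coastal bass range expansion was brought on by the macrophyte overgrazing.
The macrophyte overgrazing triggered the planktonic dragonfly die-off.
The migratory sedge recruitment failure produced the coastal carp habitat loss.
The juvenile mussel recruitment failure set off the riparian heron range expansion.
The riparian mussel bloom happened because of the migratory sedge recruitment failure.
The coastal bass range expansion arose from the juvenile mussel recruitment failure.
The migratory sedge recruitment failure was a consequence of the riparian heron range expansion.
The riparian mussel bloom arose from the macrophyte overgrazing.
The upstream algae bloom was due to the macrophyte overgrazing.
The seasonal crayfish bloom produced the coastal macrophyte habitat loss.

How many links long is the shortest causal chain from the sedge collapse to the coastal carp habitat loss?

6

Shortest chain: the sedge collapse → the macrophyte overgrazing → the upstream algae bloom → the seasonal crayfish bloom → the coastal macrophyte habitat loss → the dragonfly range expansion → the coastal carp habitat loss.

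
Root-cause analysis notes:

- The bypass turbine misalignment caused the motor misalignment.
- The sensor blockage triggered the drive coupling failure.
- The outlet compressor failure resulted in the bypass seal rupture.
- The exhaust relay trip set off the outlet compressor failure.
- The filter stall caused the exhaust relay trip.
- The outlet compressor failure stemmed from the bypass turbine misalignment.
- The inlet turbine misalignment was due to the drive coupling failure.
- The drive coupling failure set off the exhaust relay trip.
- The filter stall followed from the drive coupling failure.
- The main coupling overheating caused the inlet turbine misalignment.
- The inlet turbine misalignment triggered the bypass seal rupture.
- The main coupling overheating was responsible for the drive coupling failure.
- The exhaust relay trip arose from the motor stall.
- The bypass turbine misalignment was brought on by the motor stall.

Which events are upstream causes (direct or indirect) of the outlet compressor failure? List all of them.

Immediate causes of the outlet compressor failure: the bypass turbine misalignment, the exhaust relay trip.
Further upstream: the motor stall, the sensor blockage, the main coupling overheating, the drive coupling failure, the filter stall.

the bypass turbine misalignment, the drive coupling failure, the exhaust relay trip, the filter stall, the main coupling overheating, the motor stall, the sensor blockage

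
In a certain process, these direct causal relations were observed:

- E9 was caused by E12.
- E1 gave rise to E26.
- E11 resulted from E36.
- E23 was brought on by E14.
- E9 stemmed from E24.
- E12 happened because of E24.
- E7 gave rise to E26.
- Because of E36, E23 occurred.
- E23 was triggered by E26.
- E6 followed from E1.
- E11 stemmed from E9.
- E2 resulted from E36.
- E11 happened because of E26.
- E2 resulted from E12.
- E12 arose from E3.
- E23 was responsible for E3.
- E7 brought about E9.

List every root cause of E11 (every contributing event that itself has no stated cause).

Tracing upstream from E11: E11 ← E36.
A separate upstream branch: E11 ← E26 ← E7.
A separate upstream branch: E11 ← E26 ← E1.
A separate upstream branch: E11 ← E9 ← E12 ← E3 ← E23 ← E14.
A separate upstream branch: E11 ← E9 ← E24.
Each of those chain origins has no stated cause.

E1, E14, E24, E36, E7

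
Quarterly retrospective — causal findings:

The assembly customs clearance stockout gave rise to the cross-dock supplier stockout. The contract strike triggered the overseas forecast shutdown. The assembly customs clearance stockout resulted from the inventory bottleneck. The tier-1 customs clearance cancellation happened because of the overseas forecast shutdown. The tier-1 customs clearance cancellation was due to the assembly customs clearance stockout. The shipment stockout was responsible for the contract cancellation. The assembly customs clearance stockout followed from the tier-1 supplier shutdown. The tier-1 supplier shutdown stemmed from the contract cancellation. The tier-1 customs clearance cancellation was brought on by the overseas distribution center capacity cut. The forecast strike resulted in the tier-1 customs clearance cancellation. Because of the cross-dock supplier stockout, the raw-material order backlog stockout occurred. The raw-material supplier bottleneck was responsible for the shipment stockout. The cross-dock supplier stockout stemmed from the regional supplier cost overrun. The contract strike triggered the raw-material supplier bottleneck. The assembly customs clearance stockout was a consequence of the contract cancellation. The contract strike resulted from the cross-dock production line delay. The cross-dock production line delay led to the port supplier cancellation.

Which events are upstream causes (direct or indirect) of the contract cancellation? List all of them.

the contract strike, the cross-dock production line delay, the raw-material supplier bottleneck, the shipment stockout

Immediate cause of the contract cancellation: the shipment stockout.
Further upstream: the cross-dock production line delay, the contract strike, the raw-material supplier bottleneck.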